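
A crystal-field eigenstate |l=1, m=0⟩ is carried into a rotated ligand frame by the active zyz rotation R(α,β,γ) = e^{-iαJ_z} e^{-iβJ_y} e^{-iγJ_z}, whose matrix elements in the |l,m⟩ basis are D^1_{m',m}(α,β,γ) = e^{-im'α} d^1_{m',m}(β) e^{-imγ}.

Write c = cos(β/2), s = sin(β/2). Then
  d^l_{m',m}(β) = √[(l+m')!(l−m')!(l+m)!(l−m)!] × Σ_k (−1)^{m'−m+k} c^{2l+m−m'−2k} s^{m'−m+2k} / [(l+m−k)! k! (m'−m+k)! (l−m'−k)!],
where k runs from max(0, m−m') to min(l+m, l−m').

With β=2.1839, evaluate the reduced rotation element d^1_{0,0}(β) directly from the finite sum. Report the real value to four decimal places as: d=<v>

d=-0.5754

d^1_{0,0}(β=2.1839) via the finite sum:
c=cos(2.183900/2)=0.460756, s=sin(2.183900/2)=0.887527; N=√[1·1·1·1]=1.000000
The bounds max(0,m−m')=0 and min(l+m,l−m')=1 give 2 terms
  k=0: (−1)^0·1.0000/(1)·0.4608^2·0.8875^0 = +0.212296
  k=1: (−1)^1·1.0000/(1)·0.4608^0·0.8875^2 = -0.787704
d^1_{0,0}(2.1839) = +0.212296 -0.787704 = -0.575409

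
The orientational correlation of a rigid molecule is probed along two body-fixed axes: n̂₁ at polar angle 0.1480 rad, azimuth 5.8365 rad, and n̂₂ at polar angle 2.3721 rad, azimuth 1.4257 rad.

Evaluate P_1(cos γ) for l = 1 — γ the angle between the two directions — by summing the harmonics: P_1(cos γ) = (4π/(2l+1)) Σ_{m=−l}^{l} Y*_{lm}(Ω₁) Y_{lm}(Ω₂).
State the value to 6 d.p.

Summing Y*_{l m}(θ₁,φ₁)·Y_{l m}(θ₂,φ₂) over m ∈ [−1, 1]; prefactor 4π/(2·1+1) = 4.188790:
  term(m=-1) = (-0.003638, -0.011694)   from Y*(Ω₁)=(0.045948, -0.022008), Y(Ω₂)=(0.034757, -0.237859)
  term(m=+0) = (-0.169598, 0.000000)   from Y*(Ω₁)=(0.483261, -0.000000), Y(Ω₂)=(-0.350945, 0.000000)
  term(m=+1) = (-0.003638, 0.011694)   from Y*(Ω₁)=(-0.045948, -0.022008), Y(Ω₂)=(-0.034757, -0.237859)
Accumulated sum (-0.176874, 0.000000); after 4π/(2l+1) scaling, (-0.740887, 0.000000) ⇒ P_1 = -0.740887

-0.740887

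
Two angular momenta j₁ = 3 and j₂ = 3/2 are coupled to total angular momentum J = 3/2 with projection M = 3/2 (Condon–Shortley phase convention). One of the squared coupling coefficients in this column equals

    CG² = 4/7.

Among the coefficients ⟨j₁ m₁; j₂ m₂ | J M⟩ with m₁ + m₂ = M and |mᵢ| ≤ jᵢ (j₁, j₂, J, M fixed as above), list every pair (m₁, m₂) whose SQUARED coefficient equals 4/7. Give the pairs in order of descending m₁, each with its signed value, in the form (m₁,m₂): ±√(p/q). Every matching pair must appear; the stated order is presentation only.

Admissible pairs with m₁+m₂ = M = 3/2: (0,3/2), (1,1/2), (2,-1/2), (3,-3/2)
  (m₁,m₂)=(3,-3/2): CG² = 4/7, CG = +√(4/7)   ← matches the target
  (m₁,m₂)=(2,-1/2): CG² = 2/7, CG = −√(2/7)
  (m₁,m₂)=(1,1/2): CG² = 4/35, CG = +√(4/35)
  (m₁,m₂)=(0,3/2): CG² = 1/35, CG = −√(1/35)
Pairs with CG² = 4/7: (3,-3/2): +√(4/7)

(3,-3/2): +√(4/7)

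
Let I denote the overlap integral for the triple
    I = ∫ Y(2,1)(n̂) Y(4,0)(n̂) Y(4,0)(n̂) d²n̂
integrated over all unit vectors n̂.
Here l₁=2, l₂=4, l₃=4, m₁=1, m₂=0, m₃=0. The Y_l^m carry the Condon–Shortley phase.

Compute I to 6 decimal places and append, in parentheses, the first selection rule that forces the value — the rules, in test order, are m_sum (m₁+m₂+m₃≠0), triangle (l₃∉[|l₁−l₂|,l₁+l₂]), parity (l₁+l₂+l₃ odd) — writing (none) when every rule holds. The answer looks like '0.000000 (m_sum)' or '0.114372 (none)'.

1 + 0 + 0 = 1 ≠ 0: azimuthal integral kills it; I = 0

0.000000 (m_sum)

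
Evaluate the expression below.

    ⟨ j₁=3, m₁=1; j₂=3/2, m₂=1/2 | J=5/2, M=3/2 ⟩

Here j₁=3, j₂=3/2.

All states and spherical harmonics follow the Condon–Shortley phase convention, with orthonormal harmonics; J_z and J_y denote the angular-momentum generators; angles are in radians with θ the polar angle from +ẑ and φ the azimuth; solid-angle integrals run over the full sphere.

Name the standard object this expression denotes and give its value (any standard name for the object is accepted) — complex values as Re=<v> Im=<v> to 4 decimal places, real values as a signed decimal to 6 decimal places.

This is a Clebsch–Gordan (vector-coupling) coefficient.
triangle: 2!×4!×1!/8! = 48/40320
(j±m)!: 4!×2!×2!×1!×4!×1! = 2304
prefactor² = (2J+1)×Δ×N² = 576/35
  k=1: −1/(1!×1!×1!×1!×3!×0!) = -1/6
  k=2: +1/(2!×0!×0!×0!×4!×1!) = 1/48
Σ = -7/48  ⇒  CG² = 576/35×(-7/48)² = 7/20
CG = −√(7/20) = -0.591608

Clebsch–Gordan coefficient, −√(7/20) ≈ -0.591608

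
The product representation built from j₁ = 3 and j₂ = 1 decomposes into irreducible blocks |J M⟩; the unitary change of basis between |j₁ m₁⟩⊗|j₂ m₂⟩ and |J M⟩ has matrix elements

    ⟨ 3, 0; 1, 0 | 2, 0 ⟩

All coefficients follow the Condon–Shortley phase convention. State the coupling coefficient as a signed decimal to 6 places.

-0.654654

√[5·2!4!0!/7! · 3!3!1!1!2!2!] = √(48/7)
  +(−1)^1/∏(1,1,2,0,2,0)! = -1/4  (running -1/4)
⟨..|..⟩ = √(48/7)·(-1/4) = -0.654654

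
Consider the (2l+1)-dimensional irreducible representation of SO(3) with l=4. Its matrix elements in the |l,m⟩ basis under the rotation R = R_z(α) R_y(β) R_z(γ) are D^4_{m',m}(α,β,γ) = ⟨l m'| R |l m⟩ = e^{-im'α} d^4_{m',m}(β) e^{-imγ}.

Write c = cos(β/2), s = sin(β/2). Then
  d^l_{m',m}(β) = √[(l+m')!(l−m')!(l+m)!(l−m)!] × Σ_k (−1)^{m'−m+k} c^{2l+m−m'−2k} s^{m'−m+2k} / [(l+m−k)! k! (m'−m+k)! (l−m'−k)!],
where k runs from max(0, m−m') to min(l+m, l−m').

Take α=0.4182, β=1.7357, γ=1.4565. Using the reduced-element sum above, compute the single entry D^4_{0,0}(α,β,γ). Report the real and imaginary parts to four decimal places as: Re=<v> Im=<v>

Re=0.2771 Im=0.0000

D^4_{0,0}(0.4182,1.7357,1.4565) = e^{-i·0·0.4182}·d^4_{0,0}(1.7357)·e^{-i·0·1.4565}. Compute d first:
c=cos(1.735700/2)=0.646468, s=sin(1.735700/2)=0.762941; N=√[24·24·24·24]=576.000000
k: max(0,(0)−(0))=0 … min(4+(0),4−(0))=4
  k=0: (−1)^0·576.0000/(576)·0.6465^8·0.7629^0 = +0.030506
  k=1: (−1)^1·576.0000/(36)·0.6465^6·0.7629^2 = -0.679807
  k=2: (−1)^2·576.0000/(16)·0.6465^4·0.7629^4 = +2.130370
  k=3: (−1)^3·576.0000/(36)·0.6465^2·0.7629^6 = -1.318741
  k=4: (−1)^4·576.0000/(576)·0.6465^0·0.7629^8 = +0.114796
d^4_{0,0}(1.7357) = +0.030506 -0.679807 +2.130370 -1.318741 +0.114796 = +0.277123
Attach z-rotation phases: D = e^{-i(0)(0.4182)}·(+0.277123)·e^{-i(0)(1.4565)} = +0.277123+0.000000i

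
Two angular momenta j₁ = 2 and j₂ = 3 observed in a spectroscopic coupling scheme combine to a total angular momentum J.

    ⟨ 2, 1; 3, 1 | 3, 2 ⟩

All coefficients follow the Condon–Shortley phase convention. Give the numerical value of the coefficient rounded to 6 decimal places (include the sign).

j₁+j₂−J=2  J+j₁−j₂=2  J−j₁+j₂=4  j₁+j₂+J+1=9
(j₁±m₁, j₂±m₂, J±M) = (3,1,4,2,5,1)
P² = 64
sum k=0..1:
  [0] +1/48 = 1/48
  [1] −1/12 = -1/12
S = -1/16
C² = P²·S² = 1/4 ; C = -0.500000

−√(1/4) = -0.500000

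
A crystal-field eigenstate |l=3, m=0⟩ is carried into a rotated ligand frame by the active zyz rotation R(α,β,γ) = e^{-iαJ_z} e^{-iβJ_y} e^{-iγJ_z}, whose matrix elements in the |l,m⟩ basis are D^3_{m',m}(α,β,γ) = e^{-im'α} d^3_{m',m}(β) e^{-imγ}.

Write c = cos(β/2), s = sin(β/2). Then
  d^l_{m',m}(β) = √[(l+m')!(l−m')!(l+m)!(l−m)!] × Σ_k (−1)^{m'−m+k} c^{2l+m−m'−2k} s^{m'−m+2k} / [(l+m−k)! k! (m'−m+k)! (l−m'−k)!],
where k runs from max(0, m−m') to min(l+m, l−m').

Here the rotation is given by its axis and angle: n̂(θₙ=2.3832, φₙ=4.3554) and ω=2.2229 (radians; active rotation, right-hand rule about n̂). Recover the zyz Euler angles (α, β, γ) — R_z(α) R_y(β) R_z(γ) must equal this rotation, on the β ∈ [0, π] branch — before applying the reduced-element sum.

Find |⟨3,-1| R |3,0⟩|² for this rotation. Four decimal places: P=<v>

Axis–angle → zyz. n̂ = (sinθₙcosφₙ, sinθₙsinφₙ, cosθₙ) = (-0.240339, -0.644395, -0.725942), ω = 2.2229.
R = I cosω + sinω [n̂]ₓ + (1−cosω) n̂n̂ᵀ gives
  R = [-0.514043, +0.825845, -0.231818; -0.328126, +0.060380, +0.942702; +0.792524, +0.560655, +0.239943]
β = atan2(√(R₁₃²+R₂₃²), R₃₃) = 1.328489; α = atan2(R₂₃, R₁₃) mod 2π = 1.811920; γ = atan2(R₃₂, −R₃₁) mod 2π = 2.525898
First d^3_{-1,0}(β=1.3285), then the phase factors e^{-i(-1)α} and e^{-i(0)γ}:
Half-angle: c=0.787383, s=0.616464. N=√(2·24·6·6)=41.569219
k∈{1,2,3} keeps every argument non-negative
  k=1: (−1)^0·41.5692/(12)·0.7874^5·0.6165^1 = +0.646291
  k=2: (−1)^1·41.5692/(4)·0.7874^3·0.6165^3 = -1.188485
  k=3: (−1)^2·41.5692/(12)·0.7874^1·0.6165^5 = +0.242838
d^3_{-1,0}(1.3285) = +0.646291 -1.188485 +0.242838 = -0.299356
|D^3_{-1,0}|² = |d^3_{-1,0}(β)|² = (-0.299356)² = 0.089614 (the z-rotation phases have unit modulus)

P=0.0896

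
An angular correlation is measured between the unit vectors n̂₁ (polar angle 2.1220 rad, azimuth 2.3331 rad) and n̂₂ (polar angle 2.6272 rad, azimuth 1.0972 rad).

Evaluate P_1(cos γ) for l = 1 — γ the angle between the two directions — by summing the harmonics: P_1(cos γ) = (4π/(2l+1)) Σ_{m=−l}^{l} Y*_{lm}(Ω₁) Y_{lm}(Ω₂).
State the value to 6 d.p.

0.593699

Summing Y*_{l m}(θ₁,φ₁)·Y_{l m}(θ₂,φ₂) over m ∈ [−1, 1]; prefactor 4π/(2·1+1) = 4.188790:
  m=-1: Y*=-0.20326 + 0.21287j  Y=0.07753 - 0.15128j  product 0.01644 + 0.04725j
  m=+0: Y*=-0.25589 + 0.00000j  Y=-0.42537 + 0.00000j  product 0.10885 + 0.00000j
  m=+1: Y*=0.20326 + 0.21287j  Y=-0.07753 - 0.15128j  product 0.01644 - 0.04725j
Accumulated sum 0.14174 + 0.00000j; after 4π/(2l+1) scaling, 0.59370 + 0.00000j ⇒ P_1 = 0.593699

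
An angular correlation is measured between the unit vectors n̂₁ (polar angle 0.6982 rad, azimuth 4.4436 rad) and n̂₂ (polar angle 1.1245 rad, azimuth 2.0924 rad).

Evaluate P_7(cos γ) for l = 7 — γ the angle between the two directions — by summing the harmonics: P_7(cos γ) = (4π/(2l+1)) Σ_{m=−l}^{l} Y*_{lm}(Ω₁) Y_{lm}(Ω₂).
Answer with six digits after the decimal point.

Expand P_7 via completeness: Σ_{m} conj(Y_{7,m}) at Ω₁ times Y_{7,m} at Ω₂ —
  term(m=-7) = -0.004032-0.003759i   from Y*(Ω₁)=+0.021598-0.006936i, Y(Ω₂)=-0.118554-0.212130i
  term(m=-6) = +0.001318+0.043983i   from Y*(Ω₁)=+0.004240+0.101049i, Y(Ω₂)=+0.435046+0.005208i
  term(m=-5) = +0.057339-0.060277i   from Y*(Ω₁)=-0.260133-0.060045i, Y(Ω₂)=-0.158492+0.268299i
  term(m=-4) = +0.053848-0.001076i   from Y*(Ω₁)=+0.211285-0.390794i, Y(Ω₂)=+0.059778+0.105473i
  term(m=-3) = -0.100223-0.097264i   from Y*(Ω₁)=+0.286512+0.274742i, Y(Ω₂)=-0.351823-0.002106i
  term(m=-2) = -0.000004-0.000448i   from Y*(Ω₁)=+0.013217-0.007879i, Y(Ω₂)=+0.014661-0.025161i
  term(m=-1) = +0.091267-0.092183i   from Y*(Ω₁)=+0.104088+0.377876i, Y(Ω₂)=-0.164909-0.286952i
  term(m=+0) = -0.007781-0.000000i   from Y*(Ω₁)=-0.109712-0.000000i, Y(Ω₂)=+0.070920+0.000000i
  term(m=+1) = +0.091267+0.092183i   from Y*(Ω₁)=-0.104088+0.377876i, Y(Ω₂)=+0.164909-0.286952i
  term(m=+2) = -0.000004+0.000448i   from Y*(Ω₁)=+0.013217+0.007879i, Y(Ω₂)=+0.014661+0.025161i
  term(m=+3) = -0.100223+0.097264i   from Y*(Ω₁)=-0.286512+0.274742i, Y(Ω₂)=+0.351823-0.002106i
  term(m=+4) = +0.053848+0.001076i   from Y*(Ω₁)=+0.211285+0.390794i, Y(Ω₂)=+0.059778-0.105473i
  term(m=+5) = +0.057339+0.060277i   from Y*(Ω₁)=+0.260133-0.060045i, Y(Ω₂)=+0.158492+0.268299i
  term(m=+6) = +0.001318-0.043983i   from Y*(Ω₁)=+0.004240-0.101049i, Y(Ω₂)=+0.435046-0.005208i
  term(m=+7) = -0.004032+0.003759i   from Y*(Ω₁)=-0.021598-0.006936i, Y(Ω₂)=+0.118554-0.212130i
Σ over m = +0.191246-0.000000i; ×(4π/15) → +0.160218-0.000000i. Real part: 0.160218

0.160218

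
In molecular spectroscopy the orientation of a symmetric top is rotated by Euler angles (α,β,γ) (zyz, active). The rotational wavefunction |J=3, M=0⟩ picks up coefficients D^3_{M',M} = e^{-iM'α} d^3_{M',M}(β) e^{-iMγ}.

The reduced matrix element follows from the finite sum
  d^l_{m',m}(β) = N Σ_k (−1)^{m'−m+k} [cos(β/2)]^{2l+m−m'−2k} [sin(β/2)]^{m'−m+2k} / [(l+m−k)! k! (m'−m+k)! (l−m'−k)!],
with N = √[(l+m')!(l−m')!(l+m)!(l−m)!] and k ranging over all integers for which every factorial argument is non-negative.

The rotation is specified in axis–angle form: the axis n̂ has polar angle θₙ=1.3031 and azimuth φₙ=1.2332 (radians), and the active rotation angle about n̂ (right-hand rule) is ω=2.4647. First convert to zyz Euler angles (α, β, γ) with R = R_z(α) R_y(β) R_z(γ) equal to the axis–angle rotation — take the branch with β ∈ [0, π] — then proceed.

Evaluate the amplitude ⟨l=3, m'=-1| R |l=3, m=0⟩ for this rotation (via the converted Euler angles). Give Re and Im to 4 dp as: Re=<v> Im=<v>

Axis–angle → zyz. n̂ = (sinθₙcosφₙ, sinθₙsinφₙ, cosθₙ) = (+0.319423, +0.909947, +0.264511), ω = 2.4647.
R = I cosω + sinω [n̂]ₓ + (1−cosω) n̂n̂ᵀ gives
  R = [-0.597956, +0.351550, +0.720320; +0.682915, +0.693928, +0.228236; -0.419614, +0.628392, -0.655017]
β = atan2(√(R₁₃²+R₂₃²), R₃₃) = 2.285002; α = atan2(R₂₃, R₁₃) mod 2π = 0.306846; γ = atan2(R₃₂, −R₃₁) mod 2π = 0.982039
Split into d^3_{-1,0}(β=2.2850) × two z-phases.
Half-angle: c=0.415321, s=0.909675. N=√(2·24·6·6)=41.569219
k∈{1,2,3} keeps every argument non-negative
  k=1: (−1)^0·41.5692/(12)·0.4153^5·0.9097^1 = +0.038940
  k=2: (−1)^1·41.5692/(4)·0.4153^3·0.9097^3 = -0.560431
  k=3: (−1)^2·41.5692/(12)·0.4153^1·0.9097^5 = +0.896201
d^3_{-1,0}(2.2850) = +0.038940 -0.560431 +0.896201 = +0.374711
Phases: e^{-i·(-1)·0.3068}=+0.953291+0.302054i, e^{-i·(0)·0.9820}=+1.000000+0.000000i ⇒ D=+0.357208+0.113183i

Re=0.3572 Im=0.1132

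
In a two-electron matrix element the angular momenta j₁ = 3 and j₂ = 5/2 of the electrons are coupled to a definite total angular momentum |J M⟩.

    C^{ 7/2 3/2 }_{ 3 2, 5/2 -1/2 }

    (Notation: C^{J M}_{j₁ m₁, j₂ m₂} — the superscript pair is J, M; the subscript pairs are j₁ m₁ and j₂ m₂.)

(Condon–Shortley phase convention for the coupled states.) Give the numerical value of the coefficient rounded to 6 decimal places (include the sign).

+√(2/21) ≈ +0.308607

√[8·2!4!3!/10! · 5!1!2!3!5!2!] = √(1536/7)
  +(−1)^0/∏(0,2,1,2,3,1)! = 1/24  (running 1/24)
  +(−1)^1/∏(1,1,0,1,4,2)! = -1/48  (running 1/48)
⟨..|..⟩ = √(1536/7)·(1/48) = +0.308607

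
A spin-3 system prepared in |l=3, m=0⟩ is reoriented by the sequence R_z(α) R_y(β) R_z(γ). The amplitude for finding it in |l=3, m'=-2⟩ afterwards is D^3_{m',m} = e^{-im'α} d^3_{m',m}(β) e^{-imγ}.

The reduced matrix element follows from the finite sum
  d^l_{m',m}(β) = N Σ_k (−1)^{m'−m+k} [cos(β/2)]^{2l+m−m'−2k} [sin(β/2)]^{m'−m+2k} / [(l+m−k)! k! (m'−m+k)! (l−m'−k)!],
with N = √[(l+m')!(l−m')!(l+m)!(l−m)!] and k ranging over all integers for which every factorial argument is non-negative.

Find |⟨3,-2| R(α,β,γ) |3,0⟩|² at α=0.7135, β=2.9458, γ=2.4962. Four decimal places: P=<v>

P=0.0026

First d^3_{-2,0}(β=2.9458), then the phase factors e^{-i(-2)α} and e^{-i(0)γ}:
c=cos(2.945800/2)=0.097740, s=sin(2.945800/2)=0.995212; N=√[1·120·6·6]=65.726707
The bounds max(0,m−m')=2 and min(l+m,l−m')=3 give 2 terms
  k=2: (−1)^0·65.7267/(12)·0.0977^4·0.9952^2 = +0.000495
  k=3: (−1)^1·65.7267/(12)·0.0977^2·0.9952^4 = -0.051330
d^3_{-2,0}(2.9458) = +0.000495 -0.051330 = -0.050835
|D^3_{-2,0}|² = |d^3_{-2,0}(β)|² = (-0.050835)² = 0.002584 (the z-rotation phases have unit modulus)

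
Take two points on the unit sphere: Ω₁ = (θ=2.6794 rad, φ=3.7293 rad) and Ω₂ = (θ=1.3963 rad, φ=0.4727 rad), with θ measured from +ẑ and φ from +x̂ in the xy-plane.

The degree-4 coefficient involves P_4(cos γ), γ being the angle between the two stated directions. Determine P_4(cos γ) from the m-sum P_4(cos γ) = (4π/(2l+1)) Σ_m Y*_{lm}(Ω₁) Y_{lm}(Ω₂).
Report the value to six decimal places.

-0.401585

Expand P_4 via completeness: Σ_{m} conj(Y_{4,m}) at Ω₁ times Y_{4,m} at Ω₂ —
  m=-4: Y*=-0.01231 + 0.01244j  Y=-0.13094 - 0.39513j  product 0.00653 + 0.00323j
  m=-3: Y*=-0.01899 + 0.09750j  Y=0.03157 - 0.20514j  product 0.01940 + 0.00697j
  m=-2: Y*=0.11806 + 0.28287j  Y=-0.14986 + 0.20754j  product -0.07640 - 0.01789j
  m=-1: Y*=0.40984 + 0.27305j  Y=-0.20086 + 0.10271j  product -0.11036 - 0.01275j
  m=+0: Y*=0.15130 + 0.00000j  Y=0.22507 + 0.00000j  product 0.03405 + 0.00000j
  m=+1: Y*=-0.40984 + 0.27305j  Y=0.20086 + 0.10271j  product -0.11036 + 0.01275j
  m=+2: Y*=0.11806 - 0.28287j  Y=-0.14986 - 0.20754j  product -0.07640 + 0.01789j
  m=+3: Y*=0.01899 + 0.09750j  Y=-0.03157 - 0.20514j  product 0.01940 - 0.00697j
  m=+4: Y*=-0.01231 - 0.01244j  Y=-0.13094 + 0.39513j  product 0.00653 - 0.00323j
Accumulated sum -0.28761 - 0.00000j; after 4π/(2l+1) scaling, -0.40158 - 0.00000j ⇒ P_4 = -0.401585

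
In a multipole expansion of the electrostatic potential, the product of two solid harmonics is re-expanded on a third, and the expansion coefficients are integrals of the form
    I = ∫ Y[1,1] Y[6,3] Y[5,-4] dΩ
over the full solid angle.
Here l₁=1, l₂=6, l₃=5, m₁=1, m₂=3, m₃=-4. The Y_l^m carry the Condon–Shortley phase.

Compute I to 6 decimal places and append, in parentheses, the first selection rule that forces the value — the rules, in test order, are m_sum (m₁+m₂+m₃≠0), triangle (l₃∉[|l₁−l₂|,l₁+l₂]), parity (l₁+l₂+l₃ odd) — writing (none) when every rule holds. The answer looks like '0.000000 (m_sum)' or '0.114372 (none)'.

-0.070770 (none)

Rules hold: Σm=0, L=12 even, 5≤5≤7.
N = 3·13·11 = 429
Δ = 2!·0!·10!/13! = 1/858
Racah Σ t=1..1: t=1:−1/14400 = -1/14400
⇒ 3j(1 6 5; 0 0 0)² = 6/143, sgn +1
Racah Σ t=0..0: t=0:+1/725760 = 1/725760
⇒ 3j(1 6 5; 1 3 -4)² = 1/286, sgn -1
4πI² = N·(3j₀)²·(3jₘ)² = 9/143
I = -1·√(0.0629371/4π) = -0.07076985
No selection rule forces the value: the integral is nonzero (none).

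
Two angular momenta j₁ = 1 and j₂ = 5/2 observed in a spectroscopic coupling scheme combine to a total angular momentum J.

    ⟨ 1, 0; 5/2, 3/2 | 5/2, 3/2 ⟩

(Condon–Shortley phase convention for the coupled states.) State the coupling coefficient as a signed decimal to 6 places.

−√(9/35) = -0.507093

√[6·1!1!4!/7! · 1!1!4!1!4!1!] = √(576/35)
  +(−1)^0/∏(0,1,1,4,0,0)! = 1/24  (running 1/24)
  +(−1)^1/∏(1,0,0,3,1,1)! = -1/6  (running -1/8)
⟨..|..⟩ = √(576/35)·(-1/8) = -0.507093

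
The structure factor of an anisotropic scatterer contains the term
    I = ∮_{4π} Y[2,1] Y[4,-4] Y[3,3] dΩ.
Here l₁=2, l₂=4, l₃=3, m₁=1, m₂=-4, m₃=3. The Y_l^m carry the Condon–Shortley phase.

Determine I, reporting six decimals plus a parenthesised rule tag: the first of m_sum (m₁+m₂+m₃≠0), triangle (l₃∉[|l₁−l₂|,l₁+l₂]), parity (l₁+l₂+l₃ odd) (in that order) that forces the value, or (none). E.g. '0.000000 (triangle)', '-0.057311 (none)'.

L=9 odd ⇒ parity kills the (l;000) factor ⇒ I = 0

0.000000 (parity)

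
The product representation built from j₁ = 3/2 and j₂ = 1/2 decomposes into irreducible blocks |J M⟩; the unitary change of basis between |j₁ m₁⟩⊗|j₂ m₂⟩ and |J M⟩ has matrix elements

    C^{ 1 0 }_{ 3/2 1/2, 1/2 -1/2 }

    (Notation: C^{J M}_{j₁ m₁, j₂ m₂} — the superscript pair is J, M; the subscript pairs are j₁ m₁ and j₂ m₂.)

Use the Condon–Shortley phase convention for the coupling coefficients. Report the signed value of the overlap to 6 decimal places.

+0.707107

triangle: 1!·2!·0!/4! = 2/24
(j±m)!: 2!·1!·0!·1!·1!·1! = 2
prefactor² = (2J+1)·Δ·N² = 1/2
  k=0: +1/(0!·1!·1!·0!·1!·0!) = 1
Σ = 1  ⇒  CG² = 1/2·1² = 1/2
CG = +√(1/2) = +0.707107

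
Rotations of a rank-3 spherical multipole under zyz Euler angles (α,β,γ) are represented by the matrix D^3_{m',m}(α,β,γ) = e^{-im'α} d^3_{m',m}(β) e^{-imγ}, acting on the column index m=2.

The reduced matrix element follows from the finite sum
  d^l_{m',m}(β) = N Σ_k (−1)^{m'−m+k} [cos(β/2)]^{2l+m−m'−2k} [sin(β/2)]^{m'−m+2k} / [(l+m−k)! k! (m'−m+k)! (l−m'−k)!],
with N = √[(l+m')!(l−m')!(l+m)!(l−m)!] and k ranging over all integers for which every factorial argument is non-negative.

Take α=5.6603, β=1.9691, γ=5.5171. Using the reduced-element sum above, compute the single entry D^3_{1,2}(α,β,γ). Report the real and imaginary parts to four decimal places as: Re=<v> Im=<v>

First d^3_{1,2}(β=1.9691), then the phase factors e^{-i(1)α} and e^{-i(2)γ}:
Half-angle: c=0.553238, s=0.833023. N=√(24·2·120·1)=75.894664
The bounds max(0,m−m')=1 and min(l+m,l−m')=2 give 2 terms
  k=1: (−1)^0·75.8947/(24)·0.5532^5·0.8330^1 = +0.136527
  k=2: (−1)^1·75.8947/(12)·0.5532^3·0.8330^3 = -0.619067
d^3_{1,2}(1.9691) = +0.136527 -0.619067 = -0.482540
Attach z-rotation phases: D = e^{-i(1)(5.6603)}·(-0.482540)·e^{-i(2)(5.5171)} = +0.266160-0.402497i

Re=0.2662 Im=-0.4025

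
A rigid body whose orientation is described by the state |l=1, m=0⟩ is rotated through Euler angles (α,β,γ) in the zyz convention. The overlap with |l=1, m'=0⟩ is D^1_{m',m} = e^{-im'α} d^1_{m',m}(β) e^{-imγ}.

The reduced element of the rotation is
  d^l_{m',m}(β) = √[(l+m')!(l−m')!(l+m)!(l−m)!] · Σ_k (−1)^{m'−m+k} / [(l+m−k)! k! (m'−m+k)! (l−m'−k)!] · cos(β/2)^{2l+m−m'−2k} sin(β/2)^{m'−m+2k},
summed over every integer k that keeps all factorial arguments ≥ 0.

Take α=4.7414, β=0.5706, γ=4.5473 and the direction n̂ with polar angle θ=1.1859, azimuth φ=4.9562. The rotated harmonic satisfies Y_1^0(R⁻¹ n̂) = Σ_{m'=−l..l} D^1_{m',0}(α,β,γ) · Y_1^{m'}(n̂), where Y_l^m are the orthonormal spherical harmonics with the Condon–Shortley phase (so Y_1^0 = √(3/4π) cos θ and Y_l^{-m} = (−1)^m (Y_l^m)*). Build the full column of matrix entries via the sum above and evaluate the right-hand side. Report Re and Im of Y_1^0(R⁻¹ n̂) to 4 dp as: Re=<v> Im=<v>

Re=0.3934 Im=0.0000

Need the full column D^1_{m',0} for m'=−1..1 at α=4.7414, β=0.5706, γ=4.5473.
cos(β/2)=0.959577, sin(β/2)=0.281445
d^1_{-1,0}: single k=1 term ⇒ +0.381935;  D = +0.011079-0.381774i
d^1_{0,0}: k∈[0..1] ⇒ +0.920789 -0.079211 = +0.841577;  D = +0.841577+0.000000i
d^1_{1,0}: single k=0 term ⇒ -0.381935;  D = -0.011079-0.381774i
Y_1^{m'}(θ=1.1859,φ=4.9562) and Σ D·Y over m':
  (+0.0111-0.3818i)·(+0.0773+0.3107i)  (+0.8416+0.0000i)·(+0.1835+0.0000i)  (-0.0111-0.3818i)·(-0.0773+0.3107i)
Y_1^0(R⁻¹ n̂) = +0.393372+0.000000i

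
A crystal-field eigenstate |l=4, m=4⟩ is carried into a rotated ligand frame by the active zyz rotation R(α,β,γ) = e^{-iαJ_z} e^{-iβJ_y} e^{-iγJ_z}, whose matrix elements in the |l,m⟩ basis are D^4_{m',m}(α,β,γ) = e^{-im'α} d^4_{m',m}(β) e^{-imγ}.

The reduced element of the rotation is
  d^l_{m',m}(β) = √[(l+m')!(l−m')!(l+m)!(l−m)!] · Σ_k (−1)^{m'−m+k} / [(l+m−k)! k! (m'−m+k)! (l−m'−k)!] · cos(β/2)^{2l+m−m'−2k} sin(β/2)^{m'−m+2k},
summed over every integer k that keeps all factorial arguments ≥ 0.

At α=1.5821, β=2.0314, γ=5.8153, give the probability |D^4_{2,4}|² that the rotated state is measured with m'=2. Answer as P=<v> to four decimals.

P=0.0067

D^4_{2,4}(1.5821,2.0314,5.8153) = e^{-i·2·1.5821}·d^4_{2,4}(2.0314)·e^{-i·4·5.8153}. Compute d first:
Half-angle: c=0.527025, s=0.849850. N=√(720·2·40320·1)=7619.763776
The bounds max(0,m−m')=2 and min(l+m,l−m')=2 give 1 term
  k=2: (−1)^0·7619.7638/(1440)·0.5270^6·0.8498^2 = +0.081894
d^4_{2,4}(2.0314) = +0.081894
|D^4_{2,4}|² = |d^4_{2,4}(β)|² = (+0.081894)² = 0.006707 (the z-rotation phases have unit modulus)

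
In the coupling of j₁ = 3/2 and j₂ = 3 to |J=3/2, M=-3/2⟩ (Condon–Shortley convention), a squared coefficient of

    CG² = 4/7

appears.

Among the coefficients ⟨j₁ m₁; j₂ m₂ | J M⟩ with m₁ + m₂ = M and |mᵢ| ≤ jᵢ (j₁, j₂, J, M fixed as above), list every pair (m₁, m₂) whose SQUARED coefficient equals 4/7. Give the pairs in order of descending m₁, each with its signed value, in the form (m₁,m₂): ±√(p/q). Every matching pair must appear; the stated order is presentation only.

(3/2,-3): +√(4/7)

Admissible pairs with m₁+m₂ = M = -3/2: (-3/2,0), (-1/2,-1), (1/2,-2), (3/2,-3)
  (m₁,m₂)=(3/2,-3): CG² = 4/7, CG = +√(4/7)   ← matches the target
  (m₁,m₂)=(1/2,-2): CG² = 2/7, CG = −√(2/7)
  (m₁,m₂)=(-1/2,-1): CG² = 4/35, CG = +√(4/35)
  (m₁,m₂)=(-3/2,0): CG² = 1/35, CG = −√(1/35)
Pairs with CG² = 4/7: (3/2,-3): +√(4/7)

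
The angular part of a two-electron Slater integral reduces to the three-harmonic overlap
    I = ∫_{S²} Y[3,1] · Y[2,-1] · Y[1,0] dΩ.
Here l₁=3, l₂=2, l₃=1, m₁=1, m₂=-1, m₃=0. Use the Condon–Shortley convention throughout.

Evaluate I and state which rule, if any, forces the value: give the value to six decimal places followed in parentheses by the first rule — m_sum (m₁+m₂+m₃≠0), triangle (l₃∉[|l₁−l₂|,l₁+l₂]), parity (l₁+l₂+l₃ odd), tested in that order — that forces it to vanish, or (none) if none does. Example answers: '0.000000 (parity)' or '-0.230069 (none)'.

Rules hold: Σm=0, L=6 even, 1≤1≤5.
N = 7·5·3 = 105
Δ = 4!·2!·0!/7! = 1/105
Racah Σ t=2..2: t=2:+1/4 = 1/4
⇒ 3j(3 2 1; 0 0 0)² = 3/35, sgn -1
Racah Σ t=1..1: t=1:−1/6 = -1/6
⇒ 3j(3 2 1; 1 -1 0)² = 8/105, sgn +1
4πI² = N·(3j₀)²·(3jₘ)² = 24/35
I = -1·√(0.685714/4π) = -0.23359668
No selection rule forces the value: the integral is nonzero (none).

-0.233597 (none)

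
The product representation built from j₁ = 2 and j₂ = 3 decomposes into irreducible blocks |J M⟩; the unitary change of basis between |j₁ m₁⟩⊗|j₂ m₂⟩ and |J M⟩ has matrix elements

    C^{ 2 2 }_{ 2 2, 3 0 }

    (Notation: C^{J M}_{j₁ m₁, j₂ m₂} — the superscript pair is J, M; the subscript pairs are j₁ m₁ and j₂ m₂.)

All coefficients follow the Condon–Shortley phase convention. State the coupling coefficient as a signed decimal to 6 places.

j₁+j₂−J=3  J+j₁−j₂=1  J−j₁+j₂=3  j₁+j₂+J+1=8
(j₁±m₁, j₂±m₂, J±M) = (4,0,3,3,4,0)
P² = 648/7
sum k=0..0:
  [0] +1/36 = 1/36
S = 1/36
C² = P²·S² = 1/14 ; C = +0.267261

+0.267261  (= +√(1/14))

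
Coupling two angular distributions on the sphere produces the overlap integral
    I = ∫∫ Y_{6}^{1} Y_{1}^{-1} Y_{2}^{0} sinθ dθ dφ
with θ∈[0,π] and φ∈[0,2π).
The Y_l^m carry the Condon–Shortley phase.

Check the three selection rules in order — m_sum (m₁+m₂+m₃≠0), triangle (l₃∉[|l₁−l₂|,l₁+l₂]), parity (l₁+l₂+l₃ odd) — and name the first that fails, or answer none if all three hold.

triangle

m₁+m₂+m₃ = 1 − 1 + 0 = 0  ✓
triangle: need |l₁−l₂| ≤ l₃ ≤ l₁+l₂ = [5,7]; l₃=2 is outside  ✗
parity: l₁+l₂+l₃ = 9 is odd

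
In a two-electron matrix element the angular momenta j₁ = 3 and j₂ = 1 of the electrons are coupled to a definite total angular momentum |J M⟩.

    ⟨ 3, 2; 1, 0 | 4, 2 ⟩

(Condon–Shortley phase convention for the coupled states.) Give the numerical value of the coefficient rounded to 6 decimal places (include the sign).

√[9·0!6!2!/9! · 5!1!1!1!6!2!] = √(43200/7)
  +(−1)^0/∏(0,0,1,1,5,1)! = 1/120  (running 1/120)
⟨..|..⟩ = √(43200/7)·(1/120) = +0.654654

+0.654654  (= +√(3/7))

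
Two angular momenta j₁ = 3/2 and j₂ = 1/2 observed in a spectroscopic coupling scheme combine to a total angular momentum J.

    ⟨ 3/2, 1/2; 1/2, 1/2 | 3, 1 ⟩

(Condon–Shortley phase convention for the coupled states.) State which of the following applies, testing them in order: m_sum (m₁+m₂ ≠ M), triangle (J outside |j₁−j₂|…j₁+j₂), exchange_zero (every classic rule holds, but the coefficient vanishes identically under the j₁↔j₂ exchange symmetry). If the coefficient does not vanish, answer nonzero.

m-sum: m₁+m₂ = 1/2+1/2 = 1, M = 1  ✓
triangle: need |j₁−j₂| ≤ J ≤ j₁+j₂, i.e. J ∈ [1, 2]; J = 3 is outside ✗ ⇒ coefficient is 0

triangle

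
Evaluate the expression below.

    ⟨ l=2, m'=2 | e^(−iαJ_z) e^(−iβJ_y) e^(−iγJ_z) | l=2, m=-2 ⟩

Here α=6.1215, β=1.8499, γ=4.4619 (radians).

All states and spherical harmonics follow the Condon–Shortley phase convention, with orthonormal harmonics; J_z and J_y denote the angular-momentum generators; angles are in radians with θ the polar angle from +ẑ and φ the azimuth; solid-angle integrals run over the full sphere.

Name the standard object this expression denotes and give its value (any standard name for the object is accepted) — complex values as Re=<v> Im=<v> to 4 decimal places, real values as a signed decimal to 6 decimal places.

This is a Wigner D-matrix element — the rotation-matrix element ⟨l m'| R(α,β,γ) |l m⟩ in the angular-momentum basis.
Split into d^2_{2,-2}(β=1.8499) × two z-phases.
Half-angle: c=0.601875, s=0.798591. N=√(24·1·1·24)=24.000000
k: max(0,(-2)−(2))=0 … min(2+(-2),2−(2))=0
  k=0: (−1)^4·24.0000/(24)·0.6019^0·0.7986^4 = +0.406721
d^2_{2,-2}(1.8499) = +0.406721
Attach z-rotation phases: D = e^{-i(2)(6.1215)}·(+0.406721)·e^{-i(-2)(4.4619)} = -0.400323+0.071858i

Wigner D-matrix element, Re=-0.4003 Im=0.0719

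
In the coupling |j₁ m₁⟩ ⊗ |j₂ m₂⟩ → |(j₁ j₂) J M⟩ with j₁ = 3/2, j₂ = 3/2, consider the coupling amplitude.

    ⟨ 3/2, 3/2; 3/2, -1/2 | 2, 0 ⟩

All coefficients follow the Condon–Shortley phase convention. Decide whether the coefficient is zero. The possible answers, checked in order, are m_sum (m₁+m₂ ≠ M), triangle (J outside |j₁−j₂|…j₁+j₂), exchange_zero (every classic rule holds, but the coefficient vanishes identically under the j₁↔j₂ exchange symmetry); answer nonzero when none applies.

m_sum

m-sum: m₁+m₂ = 3/2+(-1/2) = 1, M = 0  ✗ ⇒ coefficient is 0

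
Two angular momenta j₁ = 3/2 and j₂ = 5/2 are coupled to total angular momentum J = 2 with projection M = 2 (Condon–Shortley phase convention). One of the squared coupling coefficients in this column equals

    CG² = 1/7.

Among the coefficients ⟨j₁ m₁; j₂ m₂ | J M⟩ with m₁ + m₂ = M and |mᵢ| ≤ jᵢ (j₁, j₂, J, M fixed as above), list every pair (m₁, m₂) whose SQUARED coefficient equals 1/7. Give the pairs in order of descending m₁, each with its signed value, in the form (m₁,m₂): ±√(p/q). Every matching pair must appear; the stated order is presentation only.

(3/2,1/2): +√(1/7)

Admissible pairs with m₁+m₂ = M = 2: (-1/2,5/2), (1/2,3/2), (3/2,1/2)
  (m₁,m₂)=(3/2,1/2): CG² = 1/7, CG = +√(1/7)   ← matches the target
  (m₁,m₂)=(1/2,3/2): CG² = 8/21, CG = −√(8/21)
  (m₁,m₂)=(-1/2,5/2): CG² = 10/21, CG = +√(10/21)
Pairs with CG² = 1/7: (3/2,1/2): +√(1/7)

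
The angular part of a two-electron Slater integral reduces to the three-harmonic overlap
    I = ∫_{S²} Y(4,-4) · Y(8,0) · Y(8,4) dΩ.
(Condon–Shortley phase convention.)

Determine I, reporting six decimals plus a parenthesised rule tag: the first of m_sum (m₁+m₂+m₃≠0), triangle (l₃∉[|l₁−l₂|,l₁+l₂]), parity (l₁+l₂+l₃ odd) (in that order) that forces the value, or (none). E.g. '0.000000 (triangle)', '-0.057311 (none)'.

Checks pass: Σm=0; 20 even; l₃=8∈[4,12].
(2·4+1)(2·8+1)(2·8+1) = 2601
Δ: 4! 4! 12! / 21! → 1/185175900
sum: t=0:+1/557383680 t=1:−1/21772800 t=2:+1/8294400 t=3:−1/21772800 t=4:+1/557383680 = 1/30965760
3j²(4 8 8; 0 0 0) = Δ·Π!·Σ² = 36/4199  (sign +1)
sum: t=4:+1/557383680 = 1/557383680
3j²(4 8 8; -4 0 4) = Δ·Π!·Σ² = 55/4199  (sign +1)
combine: 4πI² = 2601·36/4199·55/4199 = 17820/61009
take √, sign +1: I = 0.15245861
No selection rule forces the value: the integral is nonzero (none).

0.152459 (none)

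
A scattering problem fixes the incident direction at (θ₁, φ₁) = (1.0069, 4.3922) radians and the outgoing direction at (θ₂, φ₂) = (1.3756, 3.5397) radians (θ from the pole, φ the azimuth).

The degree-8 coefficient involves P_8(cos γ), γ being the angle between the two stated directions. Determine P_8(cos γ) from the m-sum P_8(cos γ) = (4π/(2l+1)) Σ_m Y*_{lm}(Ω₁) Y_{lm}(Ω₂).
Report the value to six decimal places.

0.302509

Addition theorem: P_8(cos γ) = (4π/17) Σ_m Y*_{lm}(Ω₁) Y_{lm}(Ω₂), m = −8…8:
  term(m=-8) = +0.050989+0.030344i   from Y*(Ω₁)=-0.112249-0.073555i, Y(Ω₂)=-0.441721+0.019123i
  term(m=-7) = +0.112836-0.036853i   from Y*(Ω₁)=+0.265974-0.210947i, Y(Ω₂)=+0.327881+0.121488i
  term(m=-6) = -0.025816+0.060619i   from Y*(Ω₁)=+0.154694+0.423342i, Y(Ω₂)=+0.106665+0.099958i
  term(m=-5) = +0.036560+0.075707i   from Y*(Ω₁)=-0.240760+0.007261i, Y(Ω₂)=-0.142241-0.318739i
  term(m=-4) = +0.006668+0.001834i   from Y*(Ω₁)=-0.055435+0.185739i, Y(Ω₂)=-0.000772-0.035669i
  term(m=-3) = +0.097232-0.064274i   from Y*(Ω₁)=-0.287517-0.201049i, Y(Ω₂)=-0.122139+0.308954i
  term(m=-2) = -0.000041+0.000301i   from Y*(Ω₁)=-0.016804+0.012521i, Y(Ω₂)=+0.010138-0.010359i
  term(m=-1) = -0.073354-0.083924i   from Y*(Ω₁)=-0.109217-0.329365i, Y(Ω₂)=+0.296099-0.124528i
  term(m=+0) = -0.000909+0.000000i   from Y*(Ω₁)=+0.031060-0.000000i, Y(Ω₂)=-0.029261+0.000000i
  term(m=+1) = -0.073354+0.083924i   from Y*(Ω₁)=+0.109217-0.329365i, Y(Ω₂)=-0.296099-0.124528i
  term(m=+2) = -0.000041-0.000301i   from Y*(Ω₁)=-0.016804-0.012521i, Y(Ω₂)=+0.010138+0.010359i
  term(m=+3) = +0.097232+0.064274i   from Y*(Ω₁)=+0.287517-0.201049i, Y(Ω₂)=+0.122139+0.308954i
  term(m=+4) = +0.006668-0.001834i   from Y*(Ω₁)=-0.055435-0.185739i, Y(Ω₂)=-0.000772+0.035669i
  term(m=+5) = +0.036560-0.075707i   from Y*(Ω₁)=+0.240760+0.007261i, Y(Ω₂)=+0.142241-0.318739i
  term(m=+6) = -0.025816-0.060619i   from Y*(Ω₁)=+0.154694-0.423342i, Y(Ω₂)=+0.106665-0.099958i
  term(m=+7) = +0.112836+0.036853i   from Y*(Ω₁)=-0.265974-0.210947i, Y(Ω₂)=-0.327881+0.121488i
  term(m=+8) = +0.050989-0.030344i   from Y*(Ω₁)=-0.112249+0.073555i, Y(Ω₂)=-0.441721-0.019123i
Total Σ_m = +0.409239-0.000000i. Multiply by 0.739198: +0.302509-0.000000i. P_8(cos γ) = 0.302509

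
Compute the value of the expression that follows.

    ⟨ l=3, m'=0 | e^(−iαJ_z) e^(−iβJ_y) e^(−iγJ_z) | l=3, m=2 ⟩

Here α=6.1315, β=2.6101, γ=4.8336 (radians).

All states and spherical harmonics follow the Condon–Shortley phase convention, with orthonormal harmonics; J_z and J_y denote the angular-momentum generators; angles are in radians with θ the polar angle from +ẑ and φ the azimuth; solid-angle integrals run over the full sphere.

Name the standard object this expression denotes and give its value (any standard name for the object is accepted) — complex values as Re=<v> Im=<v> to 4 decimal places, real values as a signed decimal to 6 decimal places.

Wigner D-matrix element, Re=0.2943 Im=-0.0728

This is a Wigner D-matrix element — the rotation-matrix element ⟨l m'| R(α,β,γ) |l m⟩ in the angular-momentum basis.
D^3_{0,2}(6.1315,2.6101,4.8336) = e^{-i·0·6.1315}·d^3_{0,2}(2.6101)·e^{-i·2·4.8336}. Compute d first:
Half-angle: c=0.262629, s=0.964897. N=√(6·6·120·1)=65.726707
k: max(0,(2)−(0))=2 … min(3+(2),3−(0))=3
  k=2: (−1)^0·65.7267/(12)·0.2626^4·0.9649^2 = +0.024260
  k=3: (−1)^1·65.7267/(12)·0.2626^2·0.9649^4 = -0.327470
d^3_{0,2}(2.6101) = +0.024260 -0.327470 = -0.303209
D = (+1.000000+0.000000i)·(-0.303209)·(-0.970759+0.240055i) = +0.294343-0.072787i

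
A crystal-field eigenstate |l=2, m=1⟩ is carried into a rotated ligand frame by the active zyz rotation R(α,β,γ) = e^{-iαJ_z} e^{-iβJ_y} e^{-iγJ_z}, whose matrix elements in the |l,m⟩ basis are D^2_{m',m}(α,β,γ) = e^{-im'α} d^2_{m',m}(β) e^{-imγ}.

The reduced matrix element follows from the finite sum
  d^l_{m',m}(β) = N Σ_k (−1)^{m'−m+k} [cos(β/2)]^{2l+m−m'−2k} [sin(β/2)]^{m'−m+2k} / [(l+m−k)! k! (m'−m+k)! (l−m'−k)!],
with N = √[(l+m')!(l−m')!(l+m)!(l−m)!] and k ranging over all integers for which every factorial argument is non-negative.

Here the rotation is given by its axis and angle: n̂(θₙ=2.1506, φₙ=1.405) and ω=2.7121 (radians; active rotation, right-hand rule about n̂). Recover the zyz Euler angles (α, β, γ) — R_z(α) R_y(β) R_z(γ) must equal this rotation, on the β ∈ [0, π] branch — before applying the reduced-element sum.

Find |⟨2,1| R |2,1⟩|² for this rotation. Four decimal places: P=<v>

P=0.3081

Axis–angle → zyz. n̂ = (sinθₙcosφₙ, sinθₙsinφₙ, cosθₙ) = (+0.138066, +0.825099, -0.547860), ω = 2.7121.
R = I cosω + sinω [n̂]ₓ + (1−cosω) n̂n̂ᵀ gives
  R = [-0.872784, +0.445623, +0.199168; -0.010645, +0.390567, -0.920513; -0.487990, -0.805529, -0.336137]
β = atan2(√(R₁₃²+R₂₃²), R₃₃) = 1.913609; α = atan2(R₂₃, R₁₃) mod 2π = 4.925470; γ = atan2(R₃₂, −R₃₁) mod 2π = 5.257063
First d^2_{1,1}(β=1.9136), then the phase factors e^{-i(1)α} and e^{-i(1)γ}:
c=cos(1.913609/2)=0.576135, s=sin(1.913609/2)=0.817355; N=√[6·1·6·1]=6.000000
k∈{0,1} keeps every argument non-negative
  k=0: (−1)^0·6.0000/(6)·0.5761^4·0.8174^0 = +0.110178
  k=1: (−1)^1·6.0000/(2)·0.5761^2·0.8174^2 = -0.665259
d^2_{1,1}(1.9136) = +0.110178 -0.665259 = -0.555080
|D^2_{1,1}|² = |d^2_{1,1}(β)|² = (-0.555080)² = 0.308114 (the z-rotation phases have unit modulus)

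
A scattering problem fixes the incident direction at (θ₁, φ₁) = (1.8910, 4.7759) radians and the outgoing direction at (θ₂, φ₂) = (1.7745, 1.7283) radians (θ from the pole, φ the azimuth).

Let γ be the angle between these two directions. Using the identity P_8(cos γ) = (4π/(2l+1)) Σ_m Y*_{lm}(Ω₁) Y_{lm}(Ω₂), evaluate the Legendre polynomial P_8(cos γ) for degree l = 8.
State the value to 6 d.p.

Expand P_8 via completeness: Σ_{m} conj(Y_{8,m}) at Ω₁ times Y_{8,m} at Ω₂ —
  m=-8: (0.296672, 0.165202) × (0.133353, -0.415205) = (0.108155, -0.101149)  (running Σ = (0.108155, -0.101149))
  m=-7: (0.193716, -0.406638) × (-0.321544, -0.162634) = (-0.128422, 0.099247)  (running Σ = (-0.020267, -0.001902))
  m=-6: (-0.124206, -0.049763) × (0.075103, -0.103926) = (-0.014500, 0.009171)  (running Σ = (-0.034767, 0.007269))
  m=-5: (0.093210, -0.283592) × (-0.250549, -0.249489) = (-0.094107, 0.047799)  (running Σ = (-0.128874, 0.055067))
  m=-4: (-0.249264, -0.064723) × (0.011271, -0.008218) = (-0.003341, 0.001319)  (running Σ = (-0.132215, 0.056386))
  m=-3: (0.035926, -0.186270) × (-0.151166, -0.295749) = (-0.060520, 0.017532)  (running Σ = (-0.192735, 0.073919))
  m=-2: (-0.289654, -0.036992) × (-0.035533, 0.011579) = (0.010721, -0.002039)  (running Σ = (-0.182014, 0.071879))
  m=-1: (0.008753, -0.137629) × (-0.050008, -0.314876) = (-0.043774, 0.004127)  (running Σ = (-0.225788, 0.076006))
  m=0: (-0.298701, -0.000000) × (-0.052372, 0.000000) = (0.015644, 0.000000)  (running Σ = (-0.210145, 0.076006))
  m=1: (-0.008753, -0.137629) × (0.050008, -0.314876) = (-0.043774, -0.004127)  (running Σ = (-0.253919, 0.071879))
  m=2: (-0.289654, 0.036992) × (-0.035533, -0.011579) = (0.010721, 0.002039)  (running Σ = (-0.243198, 0.073919))
  m=3: (-0.035926, -0.186270) × (0.151166, -0.295749) = (-0.060520, -0.017532)  (running Σ = (-0.303718, 0.056386))
  m=4: (-0.249264, 0.064723) × (0.011271, 0.008218) = (-0.003341, -0.001319)  (running Σ = (-0.307059, 0.055067))
  m=5: (-0.093210, -0.283592) × (0.250549, -0.249489) = (-0.094107, -0.047799)  (running Σ = (-0.401166, 0.007269))
  m=6: (-0.124206, 0.049763) × (0.075103, 0.103926) = (-0.014500, -0.009171)  (running Σ = (-0.415666, -0.001902))
  m=7: (-0.193716, -0.406638) × (0.321544, -0.162634) = (-0.128422, -0.099247)  (running Σ = (-0.544088, -0.101149))
  m=8: (0.296672, -0.165202) × (0.133353, 0.415205) = (0.108155, 0.101149)  (running Σ = (-0.435933, 0.000000))
Accumulated sum (-0.435933, 0.000000); after 4π/(2l+1) scaling, (-0.322241, 0.000000) ⇒ P_8 = -0.322241

-0.322241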